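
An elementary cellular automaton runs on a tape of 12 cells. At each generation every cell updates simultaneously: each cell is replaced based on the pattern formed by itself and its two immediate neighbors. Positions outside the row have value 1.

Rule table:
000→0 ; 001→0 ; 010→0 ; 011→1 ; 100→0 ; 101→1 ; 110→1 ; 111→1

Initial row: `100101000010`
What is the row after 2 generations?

100000000001

100010000001
100000000001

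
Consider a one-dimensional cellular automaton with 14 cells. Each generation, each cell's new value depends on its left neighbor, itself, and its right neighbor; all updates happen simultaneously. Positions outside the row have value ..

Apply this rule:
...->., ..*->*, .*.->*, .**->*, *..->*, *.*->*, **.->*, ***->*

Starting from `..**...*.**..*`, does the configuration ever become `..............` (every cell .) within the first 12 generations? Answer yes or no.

.****.********
**************
**************  (fixed point — unchanged through generation 12)
generation 12 is **************, still not uniform .

no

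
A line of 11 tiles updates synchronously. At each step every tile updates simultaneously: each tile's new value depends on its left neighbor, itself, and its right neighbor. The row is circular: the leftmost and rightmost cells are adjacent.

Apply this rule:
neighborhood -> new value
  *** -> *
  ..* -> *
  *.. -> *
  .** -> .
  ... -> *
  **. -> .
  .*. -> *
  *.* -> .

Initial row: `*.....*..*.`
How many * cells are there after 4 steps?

**********.
.********..
*.******.**
...****...*
count of *: 5

5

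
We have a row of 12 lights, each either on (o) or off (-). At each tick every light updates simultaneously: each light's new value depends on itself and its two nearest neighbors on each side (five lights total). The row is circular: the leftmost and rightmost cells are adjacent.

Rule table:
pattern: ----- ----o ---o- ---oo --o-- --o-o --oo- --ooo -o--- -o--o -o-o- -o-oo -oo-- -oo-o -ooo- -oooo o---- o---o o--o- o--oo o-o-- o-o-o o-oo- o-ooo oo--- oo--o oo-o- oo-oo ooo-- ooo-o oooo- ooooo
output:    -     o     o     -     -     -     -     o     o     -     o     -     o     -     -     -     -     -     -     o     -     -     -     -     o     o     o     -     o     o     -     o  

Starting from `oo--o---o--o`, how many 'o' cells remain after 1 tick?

6

tick 1: -oo--o-o--oo
count of o: 6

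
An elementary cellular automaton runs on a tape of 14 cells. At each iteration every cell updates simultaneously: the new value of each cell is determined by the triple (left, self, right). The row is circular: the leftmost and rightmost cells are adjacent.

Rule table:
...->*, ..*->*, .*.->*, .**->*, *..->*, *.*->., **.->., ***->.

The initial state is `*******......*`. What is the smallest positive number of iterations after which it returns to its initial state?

iteration 1: .......*******
iteration 2: ********......
iteration 3: *.......******
iteration 4: .********.....
iteration 5: **.......*****
iteration 6: ..********....
iteration 7: ***.......****
iteration 8: ...********...
iteration 9: ****.......***
iteration 10: ....********..
iteration 11: *****.......**
iteration 12: .....********.
iteration 13: ******.......*
iteration 14: ......********
iteration 15: *******.......
iteration 16: *......*******
iteration 17: .*******......
iteration 18: **......******
iteration 19: ..*******.....
iteration 20: ***......*****
iteration 21: ...*******....
iteration 22: ****......****
iteration 23: ....*******...
iteration 24: *****......***
iteration 25: .....*******..
iteration 26: ******......**
iteration 27: ......*******.
iteration 28: *******......*

28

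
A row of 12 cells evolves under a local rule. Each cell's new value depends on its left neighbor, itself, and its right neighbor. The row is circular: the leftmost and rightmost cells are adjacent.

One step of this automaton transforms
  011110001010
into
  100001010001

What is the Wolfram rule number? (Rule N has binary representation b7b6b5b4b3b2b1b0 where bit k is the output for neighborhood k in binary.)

position 2: 111 → 0  (bit 7 = 0)
position 4: 110 → 0  (bit 6 = 0)
position 9: 101 → 0  (bit 5 = 0)
position 5: 100 → 1  (bit 4 = 1)
position 1: 011 → 0  (bit 3 = 0)
position 8: 010 → 0  (bit 2 = 0)
position 0: 001 → 1  (bit 1 = 1)
position 6: 000 → 0  (bit 0 = 0)
bits b7..b0 = 00010010 = 18

18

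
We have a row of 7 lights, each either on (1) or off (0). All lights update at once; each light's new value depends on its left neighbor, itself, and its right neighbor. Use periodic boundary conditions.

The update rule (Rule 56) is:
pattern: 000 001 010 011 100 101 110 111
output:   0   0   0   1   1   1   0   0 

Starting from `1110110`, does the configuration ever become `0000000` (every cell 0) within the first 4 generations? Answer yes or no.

1001101
0101011
1010110
0101101
generation 4 is 0101101, still not uniform 0

no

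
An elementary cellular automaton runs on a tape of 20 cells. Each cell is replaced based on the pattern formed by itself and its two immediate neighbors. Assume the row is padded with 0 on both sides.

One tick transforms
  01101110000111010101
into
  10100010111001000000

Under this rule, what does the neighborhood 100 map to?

At position 7 the neighborhood is 100; the next row has 0 there.

0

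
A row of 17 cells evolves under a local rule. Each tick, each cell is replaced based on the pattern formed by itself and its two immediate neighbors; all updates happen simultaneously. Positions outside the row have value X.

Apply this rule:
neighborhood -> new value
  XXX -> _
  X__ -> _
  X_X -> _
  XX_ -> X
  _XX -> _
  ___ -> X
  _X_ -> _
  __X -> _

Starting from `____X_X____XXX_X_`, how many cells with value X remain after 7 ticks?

8

tick 1: _XX_____XX___X___
tick 2: __X_XXX__X_X___X_
tick 3: ______X______X___
tick 4: _XXXX___XXXX___X_
tick 5: ____X_X____X_X___
tick 6: _XX_____XX_____X_
tick 7: __X_XXX__X_XXX___
count of X: 8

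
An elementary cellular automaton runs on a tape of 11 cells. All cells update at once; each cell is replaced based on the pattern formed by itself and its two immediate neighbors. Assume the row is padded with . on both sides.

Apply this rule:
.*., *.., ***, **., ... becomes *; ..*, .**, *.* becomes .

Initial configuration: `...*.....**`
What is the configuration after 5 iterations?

**.*****..*
.*..*****.*
.**..****.*
..**..***.*
*..**..**.*

*..**..**.*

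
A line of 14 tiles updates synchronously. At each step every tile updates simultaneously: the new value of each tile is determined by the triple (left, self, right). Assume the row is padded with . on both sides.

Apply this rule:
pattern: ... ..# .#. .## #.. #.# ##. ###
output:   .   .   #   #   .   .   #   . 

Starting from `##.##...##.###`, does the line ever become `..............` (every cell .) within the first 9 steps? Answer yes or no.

no

##.##...##.#.#
##.##...##.#.#  (fixed point — unchanged through step 9)
step 9 is ##.##...##.#.#, still not uniform .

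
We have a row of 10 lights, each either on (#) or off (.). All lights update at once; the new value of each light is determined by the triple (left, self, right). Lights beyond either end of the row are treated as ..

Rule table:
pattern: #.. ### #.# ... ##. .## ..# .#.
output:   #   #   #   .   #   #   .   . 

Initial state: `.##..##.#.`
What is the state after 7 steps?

.###.###.#
.########.
.#########
.#########  (fixed point — unchanged through step 7)

.#########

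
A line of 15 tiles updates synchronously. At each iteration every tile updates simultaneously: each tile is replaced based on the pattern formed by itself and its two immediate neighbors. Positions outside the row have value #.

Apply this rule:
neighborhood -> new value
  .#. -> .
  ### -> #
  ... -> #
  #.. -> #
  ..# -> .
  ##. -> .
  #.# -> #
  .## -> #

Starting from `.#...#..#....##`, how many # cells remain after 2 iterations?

9

#.##..#..###.##
.##.#..#.##.###
count of #: 9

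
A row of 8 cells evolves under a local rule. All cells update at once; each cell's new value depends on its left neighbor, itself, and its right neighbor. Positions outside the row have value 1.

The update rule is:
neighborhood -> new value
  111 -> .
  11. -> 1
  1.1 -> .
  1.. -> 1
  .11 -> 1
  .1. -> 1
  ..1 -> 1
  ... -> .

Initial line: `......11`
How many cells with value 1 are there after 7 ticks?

1....11.
11..111.
.1111.1.
.1..1.1.
.1111.1.  (repeats tick 3; period 2)
tick 7: .1111.1.
count of 1: 5

5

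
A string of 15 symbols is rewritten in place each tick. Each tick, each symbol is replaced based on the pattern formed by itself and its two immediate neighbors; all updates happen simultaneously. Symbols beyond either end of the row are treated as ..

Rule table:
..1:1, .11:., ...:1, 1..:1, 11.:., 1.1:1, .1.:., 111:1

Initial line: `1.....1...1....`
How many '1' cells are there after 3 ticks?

.11111.111.1111
1.111.1.1.1.11.
.1.1.1.1.1.1..1
count of 1: 7

7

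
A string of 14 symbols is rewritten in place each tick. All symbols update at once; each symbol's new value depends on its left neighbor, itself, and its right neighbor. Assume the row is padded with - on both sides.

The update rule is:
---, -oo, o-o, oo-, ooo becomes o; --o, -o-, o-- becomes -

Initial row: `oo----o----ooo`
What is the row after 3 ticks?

oooooo-ooooooo

oo-oo---oo-ooo
ooooo-o-oooooo
oooooo-ooooooo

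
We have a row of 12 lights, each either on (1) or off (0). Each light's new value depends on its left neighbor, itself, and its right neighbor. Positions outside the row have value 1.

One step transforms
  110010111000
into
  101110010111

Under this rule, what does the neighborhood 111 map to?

At position 0 the neighborhood is 111; the next row has 1 there.

1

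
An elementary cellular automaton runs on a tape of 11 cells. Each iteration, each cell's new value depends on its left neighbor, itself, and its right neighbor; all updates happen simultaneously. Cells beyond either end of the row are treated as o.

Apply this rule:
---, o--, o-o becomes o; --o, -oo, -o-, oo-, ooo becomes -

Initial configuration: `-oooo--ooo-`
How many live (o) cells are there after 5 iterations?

o----o----o
-ooo--ooo--
o---o----o-
-oo--ooo--o
o--o----o--
count of o: 3

3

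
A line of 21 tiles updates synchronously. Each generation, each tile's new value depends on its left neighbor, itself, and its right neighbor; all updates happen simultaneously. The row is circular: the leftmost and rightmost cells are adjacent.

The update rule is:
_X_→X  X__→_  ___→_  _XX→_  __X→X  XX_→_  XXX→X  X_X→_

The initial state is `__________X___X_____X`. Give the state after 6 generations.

____X___X_____X______

_________XX__XX____XX
________X___X_____X__
_______XX__XX____XX__
______X___X_____X____
_____XX__XX____XX____
____X___X_____X______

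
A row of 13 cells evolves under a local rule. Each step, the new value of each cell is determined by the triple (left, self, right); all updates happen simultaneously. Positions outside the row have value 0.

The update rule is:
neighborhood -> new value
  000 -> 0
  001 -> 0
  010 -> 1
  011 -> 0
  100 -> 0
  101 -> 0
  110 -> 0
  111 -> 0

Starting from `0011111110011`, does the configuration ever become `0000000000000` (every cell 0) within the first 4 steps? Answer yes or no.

yes

0000000000000
all cells are 0 at step 1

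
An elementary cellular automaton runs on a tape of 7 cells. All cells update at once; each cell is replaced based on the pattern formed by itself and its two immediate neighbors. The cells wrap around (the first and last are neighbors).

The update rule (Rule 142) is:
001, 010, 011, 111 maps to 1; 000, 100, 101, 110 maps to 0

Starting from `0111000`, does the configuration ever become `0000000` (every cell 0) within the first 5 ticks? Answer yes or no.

1110000
1100001
1000011
0000111
0001110
tick 5 is 0001110, still not uniform 0

no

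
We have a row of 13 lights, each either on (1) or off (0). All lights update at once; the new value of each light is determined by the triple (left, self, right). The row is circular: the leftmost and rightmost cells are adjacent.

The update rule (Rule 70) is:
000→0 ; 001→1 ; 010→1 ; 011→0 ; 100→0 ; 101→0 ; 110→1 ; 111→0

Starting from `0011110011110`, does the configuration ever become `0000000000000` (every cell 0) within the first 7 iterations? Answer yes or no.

no

0100010100010
1100110100110
0101010101010
1101010101010
0101010101010  (repeats iteration 3; period 2)
iteration 7: 0101010101010
iteration 7 is 0101010101010, still not uniform 0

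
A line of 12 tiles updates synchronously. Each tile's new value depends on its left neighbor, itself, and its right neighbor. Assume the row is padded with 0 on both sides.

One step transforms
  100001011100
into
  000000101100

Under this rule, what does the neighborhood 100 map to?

0

At position 1 the neighborhood is 100; the next row has 0 there.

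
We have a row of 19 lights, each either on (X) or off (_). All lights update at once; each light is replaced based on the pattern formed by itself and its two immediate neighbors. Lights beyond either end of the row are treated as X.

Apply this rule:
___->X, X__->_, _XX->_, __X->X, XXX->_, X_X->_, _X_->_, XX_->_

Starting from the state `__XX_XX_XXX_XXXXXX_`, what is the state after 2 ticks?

___XXXXXXXXXXXXXXXX

_X_________________
___XXXXXXXXXXXXXXXX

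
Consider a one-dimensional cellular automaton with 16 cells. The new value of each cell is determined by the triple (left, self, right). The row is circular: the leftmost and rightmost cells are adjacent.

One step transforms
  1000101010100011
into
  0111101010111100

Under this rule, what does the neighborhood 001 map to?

1

At position 3 the neighborhood is 001; the next row has 1 there.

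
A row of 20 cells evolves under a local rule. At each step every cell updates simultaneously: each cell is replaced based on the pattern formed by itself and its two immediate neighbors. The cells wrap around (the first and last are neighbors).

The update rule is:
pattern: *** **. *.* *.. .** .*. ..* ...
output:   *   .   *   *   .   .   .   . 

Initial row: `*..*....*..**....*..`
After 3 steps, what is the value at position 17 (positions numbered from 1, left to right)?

.

.*..*....*...*....*.
..*..*....*...*....*
*..*..*....*...*....
position 17 holds .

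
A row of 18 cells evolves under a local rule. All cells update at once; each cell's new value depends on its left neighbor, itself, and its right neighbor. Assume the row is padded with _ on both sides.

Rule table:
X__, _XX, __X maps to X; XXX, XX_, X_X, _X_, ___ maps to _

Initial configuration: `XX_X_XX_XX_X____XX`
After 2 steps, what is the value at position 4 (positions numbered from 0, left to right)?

X____X__X___X__XX_
_X__X_XX_X_X_XXX_X
position 4 holds X

X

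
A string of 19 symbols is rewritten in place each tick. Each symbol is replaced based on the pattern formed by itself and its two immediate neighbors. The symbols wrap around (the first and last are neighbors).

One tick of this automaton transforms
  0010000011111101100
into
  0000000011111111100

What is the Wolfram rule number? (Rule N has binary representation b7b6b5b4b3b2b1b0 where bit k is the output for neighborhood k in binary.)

232

position 9: 111 → 1  (bit 7 = 1)
position 13: 110 → 1  (bit 6 = 1)
position 14: 101 → 1  (bit 5 = 1)
position 3: 100 → 0  (bit 4 = 0)
position 8: 011 → 1  (bit 3 = 1)
position 2: 010 → 0  (bit 2 = 0)
position 1: 001 → 0  (bit 1 = 0)
position 0: 000 → 0  (bit 0 = 0)
bits b7..b0 = 11101000 = 232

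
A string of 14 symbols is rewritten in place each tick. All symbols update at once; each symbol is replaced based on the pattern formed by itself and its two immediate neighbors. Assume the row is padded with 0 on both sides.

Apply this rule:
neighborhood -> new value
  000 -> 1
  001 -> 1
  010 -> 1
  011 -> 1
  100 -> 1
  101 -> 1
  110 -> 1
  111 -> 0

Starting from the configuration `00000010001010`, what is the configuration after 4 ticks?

11111111111111
10000000000001
11111111111111  (repeats tick 1; period 2)
tick 4: 10000000000001

10000000000001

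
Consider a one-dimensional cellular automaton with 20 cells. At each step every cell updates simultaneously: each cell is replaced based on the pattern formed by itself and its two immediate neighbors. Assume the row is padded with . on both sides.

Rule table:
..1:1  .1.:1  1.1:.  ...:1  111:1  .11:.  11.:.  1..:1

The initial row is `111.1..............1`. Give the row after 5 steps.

111.1...11111111.111

step 1: .1..1111111111111111
step 2: 1111.11111111111111.
step 3: .11...111111111111.1
step 4: 1..111.1111111111..1
step 5: 111.1...11111111.111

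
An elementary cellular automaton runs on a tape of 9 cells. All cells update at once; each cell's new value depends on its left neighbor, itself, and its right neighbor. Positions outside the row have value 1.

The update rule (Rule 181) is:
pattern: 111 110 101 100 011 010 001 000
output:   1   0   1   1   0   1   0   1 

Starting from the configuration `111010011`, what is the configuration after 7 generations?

110111001
101010100
011111110
101111101
010111010
111010111
110111011

110111011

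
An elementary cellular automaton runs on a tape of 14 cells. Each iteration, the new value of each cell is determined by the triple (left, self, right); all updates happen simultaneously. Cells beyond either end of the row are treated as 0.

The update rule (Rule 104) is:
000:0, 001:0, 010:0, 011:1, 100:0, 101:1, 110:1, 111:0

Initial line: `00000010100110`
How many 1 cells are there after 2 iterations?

2

00000001000110
00000000000110
count of 1: 2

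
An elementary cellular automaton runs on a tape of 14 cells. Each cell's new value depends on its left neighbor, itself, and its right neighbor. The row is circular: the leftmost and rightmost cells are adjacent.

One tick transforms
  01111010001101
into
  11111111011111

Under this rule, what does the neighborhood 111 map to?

1

At position 2 the neighborhood is 111; the next row has 1 there.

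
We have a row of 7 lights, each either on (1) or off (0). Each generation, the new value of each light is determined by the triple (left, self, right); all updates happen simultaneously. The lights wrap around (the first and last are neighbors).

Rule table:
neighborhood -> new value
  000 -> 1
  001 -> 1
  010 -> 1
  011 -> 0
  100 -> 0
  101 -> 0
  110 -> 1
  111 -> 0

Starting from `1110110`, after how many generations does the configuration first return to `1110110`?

2

generation 1: 0010010
generation 2: 1110110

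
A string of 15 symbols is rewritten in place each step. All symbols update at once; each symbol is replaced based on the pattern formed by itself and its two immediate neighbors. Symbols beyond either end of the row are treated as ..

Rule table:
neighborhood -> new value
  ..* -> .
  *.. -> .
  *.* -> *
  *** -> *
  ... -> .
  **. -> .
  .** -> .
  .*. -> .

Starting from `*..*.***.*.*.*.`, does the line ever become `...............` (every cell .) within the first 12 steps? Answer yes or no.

....*.*.*.*.*..
.....*.*.*.*...
......*.*.*....
.......*.*.....
........*......
...............
all cells are . at step 6

yes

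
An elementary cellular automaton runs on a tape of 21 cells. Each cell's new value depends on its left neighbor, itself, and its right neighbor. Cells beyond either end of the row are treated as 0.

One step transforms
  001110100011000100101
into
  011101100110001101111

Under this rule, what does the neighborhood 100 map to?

0

At position 7 the neighborhood is 100; the next row has 0 there.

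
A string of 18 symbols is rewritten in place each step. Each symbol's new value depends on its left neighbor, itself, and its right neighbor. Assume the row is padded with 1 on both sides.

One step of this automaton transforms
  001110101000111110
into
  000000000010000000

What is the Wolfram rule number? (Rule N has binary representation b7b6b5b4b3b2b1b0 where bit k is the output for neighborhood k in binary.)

1

position 3: 111 → 0  (bit 7 = 0)
position 4: 110 → 0  (bit 6 = 0)
position 5: 101 → 0  (bit 5 = 0)
position 0: 100 → 0  (bit 4 = 0)
position 2: 011 → 0  (bit 3 = 0)
position 6: 010 → 0  (bit 2 = 0)
position 1: 001 → 0  (bit 1 = 0)
position 10: 000 → 1  (bit 0 = 1)
bits b7..b0 = 00000001 = 1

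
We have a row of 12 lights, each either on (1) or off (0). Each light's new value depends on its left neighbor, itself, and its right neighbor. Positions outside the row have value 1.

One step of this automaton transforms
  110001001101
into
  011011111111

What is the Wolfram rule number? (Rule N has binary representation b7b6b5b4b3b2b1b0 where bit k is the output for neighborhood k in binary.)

126

position 0: 111 → 0  (bit 7 = 0)
position 1: 110 → 1  (bit 6 = 1)
position 10: 101 → 1  (bit 5 = 1)
position 2: 100 → 1  (bit 4 = 1)
position 8: 011 → 1  (bit 3 = 1)
position 5: 010 → 1  (bit 2 = 1)
position 4: 001 → 1  (bit 1 = 1)
position 3: 000 → 0  (bit 0 = 0)
bits b7..b0 = 01111110 = 126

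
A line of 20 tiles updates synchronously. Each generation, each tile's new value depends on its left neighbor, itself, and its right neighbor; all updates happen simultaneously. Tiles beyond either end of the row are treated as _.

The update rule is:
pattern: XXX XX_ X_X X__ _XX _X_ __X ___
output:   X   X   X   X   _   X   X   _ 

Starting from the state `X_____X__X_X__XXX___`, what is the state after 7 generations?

generation 1: XX___XXXXXXXXX_XXX__
generation 2: _XX_X_XXXXXXXXX_XXX_
generation 3: X_XXXX_XXXXXXXXX_XXX
generation 4: XX_XXXX_XXXXXXXXX_XX
generation 5: _XX_XXXX_XXXXXXXXX_X
generation 6: X_XX_XXXX_XXXXXXXXXX
generation 7: XX_XX_XXXX_XXXXXXXXX

XX_XX_XXXX_XXXXXXXXX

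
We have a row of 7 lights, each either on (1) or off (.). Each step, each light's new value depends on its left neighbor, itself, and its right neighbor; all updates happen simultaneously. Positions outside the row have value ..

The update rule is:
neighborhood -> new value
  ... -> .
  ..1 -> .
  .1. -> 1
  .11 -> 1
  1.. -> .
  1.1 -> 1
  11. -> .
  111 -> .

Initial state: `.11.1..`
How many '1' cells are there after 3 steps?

1

.1.11..
.111...
.1.....
count of 1: 1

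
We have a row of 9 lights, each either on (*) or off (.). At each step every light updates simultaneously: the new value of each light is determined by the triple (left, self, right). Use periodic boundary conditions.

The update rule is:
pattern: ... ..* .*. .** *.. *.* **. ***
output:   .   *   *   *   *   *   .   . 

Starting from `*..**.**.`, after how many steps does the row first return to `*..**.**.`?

****.**.*
....**.**
*..**.**.

3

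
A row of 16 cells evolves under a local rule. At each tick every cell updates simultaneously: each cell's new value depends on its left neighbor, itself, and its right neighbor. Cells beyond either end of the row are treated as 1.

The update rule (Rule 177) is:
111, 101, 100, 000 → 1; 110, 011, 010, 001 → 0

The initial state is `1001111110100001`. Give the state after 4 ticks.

0100111101011100
1010011010101010
0101000101010101
1010110010101010

1010110010101010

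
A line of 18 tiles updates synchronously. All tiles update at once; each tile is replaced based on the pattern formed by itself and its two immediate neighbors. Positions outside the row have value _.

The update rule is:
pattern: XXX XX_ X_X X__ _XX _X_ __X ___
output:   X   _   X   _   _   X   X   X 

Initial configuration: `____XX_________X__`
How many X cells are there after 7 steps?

15

step 1: XXXX___XXXXXXXXX_X
step 2: _XX__XX_XXXXXXX_XX
step 3: X___X__X_XXXXX_X__
step 4: X_XXX_XXX_XXX_XX_X
step 5: XX_X_X_X_X_X_X__XX
step 6: __XXXXXXXXXXXX_X__
step 7: XX_XXXXXXXXXX_XX_X
count of X: 15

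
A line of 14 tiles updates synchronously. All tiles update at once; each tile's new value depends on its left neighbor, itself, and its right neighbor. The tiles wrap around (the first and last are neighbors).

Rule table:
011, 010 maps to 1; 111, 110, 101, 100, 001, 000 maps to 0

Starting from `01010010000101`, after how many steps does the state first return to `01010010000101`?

1

01010010000101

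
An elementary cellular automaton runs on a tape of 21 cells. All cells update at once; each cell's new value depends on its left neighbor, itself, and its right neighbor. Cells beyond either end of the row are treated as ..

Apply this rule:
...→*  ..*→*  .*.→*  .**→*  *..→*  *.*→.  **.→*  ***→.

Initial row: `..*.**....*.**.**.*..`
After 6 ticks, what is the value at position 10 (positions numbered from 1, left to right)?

.

tick 1: ***.*******.**.**.***
tick 2: *.*.*.....*.**.**.*.*
tick 3: *.*.*******.**.**.*.*
tick 4: *.*.*.....*.**.**.*.*  (repeats tick 2; period 2)
tick 6: *.*.*.....*.**.**.*.*
position 10 holds .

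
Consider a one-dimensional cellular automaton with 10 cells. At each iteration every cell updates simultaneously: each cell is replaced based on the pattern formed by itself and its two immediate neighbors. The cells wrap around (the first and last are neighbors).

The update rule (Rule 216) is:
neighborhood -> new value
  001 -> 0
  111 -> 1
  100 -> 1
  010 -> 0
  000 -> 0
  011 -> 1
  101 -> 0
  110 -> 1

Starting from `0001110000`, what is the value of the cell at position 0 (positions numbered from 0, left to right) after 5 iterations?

0001111000
0001111100
0001111110
0001111111
1001111111
position 0 holds 1

1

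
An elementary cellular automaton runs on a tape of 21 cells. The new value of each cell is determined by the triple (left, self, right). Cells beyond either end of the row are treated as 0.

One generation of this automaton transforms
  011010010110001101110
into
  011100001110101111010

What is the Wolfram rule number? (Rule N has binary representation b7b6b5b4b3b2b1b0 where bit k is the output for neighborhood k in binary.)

position 18: 111 → 0  (bit 7 = 0)
position 2: 110 → 1  (bit 6 = 1)
position 3: 101 → 1  (bit 5 = 1)
position 5: 100 → 0  (bit 4 = 0)
position 1: 011 → 1  (bit 3 = 1)
position 4: 010 → 0  (bit 2 = 0)
position 0: 001 → 0  (bit 1 = 0)
position 12: 000 → 1  (bit 0 = 1)
bits b7..b0 = 01101001 = 105

105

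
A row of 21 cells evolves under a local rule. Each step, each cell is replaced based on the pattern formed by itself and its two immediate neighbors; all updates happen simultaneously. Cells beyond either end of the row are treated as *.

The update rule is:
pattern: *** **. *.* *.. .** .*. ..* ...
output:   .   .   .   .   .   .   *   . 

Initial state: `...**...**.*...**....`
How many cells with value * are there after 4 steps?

step 1: ..*....*......*.....*
step 2: .*....*......*.....*.
step 3: .....*......*.....*..
step 4: ....*......*.....*..*
count of *: 4

4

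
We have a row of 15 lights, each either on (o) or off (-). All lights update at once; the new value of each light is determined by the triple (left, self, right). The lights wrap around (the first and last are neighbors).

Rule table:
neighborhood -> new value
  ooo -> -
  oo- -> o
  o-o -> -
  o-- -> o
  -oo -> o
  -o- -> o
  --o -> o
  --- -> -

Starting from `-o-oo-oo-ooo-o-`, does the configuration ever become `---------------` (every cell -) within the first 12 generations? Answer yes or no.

generation 1: oo-oo-oo-o-o-oo
generation 2: -o-oo-oo-o-o-o-
generation 3: oo-oo-oo-o-o-oo  (repeats generation 1; period 2)
generation 12: -o-oo-oo-o-o-o-
generation 12 is -o-oo-oo-o-o-o-, still not uniform -

no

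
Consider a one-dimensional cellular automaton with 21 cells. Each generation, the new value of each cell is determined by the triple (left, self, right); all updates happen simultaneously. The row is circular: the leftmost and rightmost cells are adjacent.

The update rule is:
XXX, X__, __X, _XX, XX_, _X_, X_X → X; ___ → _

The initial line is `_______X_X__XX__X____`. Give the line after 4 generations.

______XXXXXXXXXXXX___
_____XXXXXXXXXXXXXX__
____XXXXXXXXXXXXXXXX_
___XXXXXXXXXXXXXXXXXX

___XXXXXXXXXXXXXXXXXX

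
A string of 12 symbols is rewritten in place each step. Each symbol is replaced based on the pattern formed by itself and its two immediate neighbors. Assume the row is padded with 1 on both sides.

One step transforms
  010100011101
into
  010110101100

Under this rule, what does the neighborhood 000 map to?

At position 5 the neighborhood is 000; the next row has 0 there.

0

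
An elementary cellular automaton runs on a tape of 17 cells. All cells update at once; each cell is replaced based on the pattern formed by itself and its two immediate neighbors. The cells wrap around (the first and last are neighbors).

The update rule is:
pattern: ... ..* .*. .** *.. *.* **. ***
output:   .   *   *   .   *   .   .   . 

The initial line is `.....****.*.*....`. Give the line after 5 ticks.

............*..**

....*.....*.**...
...***...**...*..
..*...*.*..*.***.
.***.**.****....*
............*..**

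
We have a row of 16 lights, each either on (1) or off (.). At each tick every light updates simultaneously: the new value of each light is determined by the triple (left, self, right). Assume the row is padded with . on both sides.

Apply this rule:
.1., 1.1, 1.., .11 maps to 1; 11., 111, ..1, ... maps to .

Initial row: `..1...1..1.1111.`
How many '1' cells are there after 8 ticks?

tick 1: ..11..11.111...1
tick 2: ..1.1.1.11..1..1
tick 3: ..1111111.1.11.1
tick 4: ..1......1111.11
tick 5: ..11.....1...11.
tick 6: ..1.1....11..1.1
tick 7: ..1111...1.1.111
tick 8: ..1...1..11111..
count of 1: 7

7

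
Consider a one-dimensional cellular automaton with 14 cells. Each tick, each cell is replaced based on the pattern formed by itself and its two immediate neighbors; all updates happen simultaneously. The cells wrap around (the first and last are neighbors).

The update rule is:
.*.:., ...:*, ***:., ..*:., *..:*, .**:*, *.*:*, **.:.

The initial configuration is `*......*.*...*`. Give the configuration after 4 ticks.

.**..*..*.*.**

.*****..*.**.*
**....*..**.*.
*.***..*.*.*.*
.**..*..*.*.**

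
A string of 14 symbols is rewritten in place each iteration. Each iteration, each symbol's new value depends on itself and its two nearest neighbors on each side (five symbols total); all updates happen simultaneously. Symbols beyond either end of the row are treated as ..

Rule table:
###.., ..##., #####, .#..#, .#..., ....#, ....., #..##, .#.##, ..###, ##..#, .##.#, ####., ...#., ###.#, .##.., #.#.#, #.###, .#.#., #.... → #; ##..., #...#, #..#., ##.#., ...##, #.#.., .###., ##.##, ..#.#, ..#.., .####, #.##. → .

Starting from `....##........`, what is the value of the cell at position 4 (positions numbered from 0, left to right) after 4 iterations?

###.##.#######
#.#..#.#.#####
.#.#..####.###
#.#.###.##.#.#
position 4 holds #

#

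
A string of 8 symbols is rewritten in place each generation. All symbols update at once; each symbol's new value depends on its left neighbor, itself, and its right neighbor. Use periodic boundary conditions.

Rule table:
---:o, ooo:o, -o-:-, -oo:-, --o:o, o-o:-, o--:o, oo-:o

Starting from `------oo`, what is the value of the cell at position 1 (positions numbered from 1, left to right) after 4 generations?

-

oooooo-o
oooooo--
-ooooooo
--oooooo
position 1 holds -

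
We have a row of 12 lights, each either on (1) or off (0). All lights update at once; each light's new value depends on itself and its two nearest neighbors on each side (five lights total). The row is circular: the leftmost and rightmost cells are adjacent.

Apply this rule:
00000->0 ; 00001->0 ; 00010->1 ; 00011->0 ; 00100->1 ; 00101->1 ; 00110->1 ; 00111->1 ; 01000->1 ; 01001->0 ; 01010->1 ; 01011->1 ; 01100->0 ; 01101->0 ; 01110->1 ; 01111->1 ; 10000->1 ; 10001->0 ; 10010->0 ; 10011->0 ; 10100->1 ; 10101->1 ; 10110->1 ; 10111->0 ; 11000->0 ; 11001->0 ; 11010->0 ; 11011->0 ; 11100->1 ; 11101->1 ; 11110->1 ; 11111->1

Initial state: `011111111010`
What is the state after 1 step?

011111111010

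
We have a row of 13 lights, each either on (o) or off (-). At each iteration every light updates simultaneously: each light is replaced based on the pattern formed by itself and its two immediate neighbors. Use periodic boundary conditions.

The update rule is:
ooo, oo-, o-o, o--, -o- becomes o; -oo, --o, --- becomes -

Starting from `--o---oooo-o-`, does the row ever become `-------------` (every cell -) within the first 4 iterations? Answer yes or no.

--oo---oooooo
o--oo---ooooo
oo--oo---oooo
ooo--oo---ooo
iteration 4 is ooo--oo---ooo, still not uniform -

no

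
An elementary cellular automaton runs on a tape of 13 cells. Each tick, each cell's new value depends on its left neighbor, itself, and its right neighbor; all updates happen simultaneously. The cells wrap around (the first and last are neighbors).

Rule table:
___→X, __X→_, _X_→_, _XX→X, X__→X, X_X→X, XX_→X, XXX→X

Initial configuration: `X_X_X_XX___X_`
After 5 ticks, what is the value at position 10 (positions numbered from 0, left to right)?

X

_X_X_XXXXX__X
X_X_XXXXXXX__
_X_XXXXXXXXX_
__XXXXXXXXXXX
X_XXXXXXXXXXX
position 10 holds X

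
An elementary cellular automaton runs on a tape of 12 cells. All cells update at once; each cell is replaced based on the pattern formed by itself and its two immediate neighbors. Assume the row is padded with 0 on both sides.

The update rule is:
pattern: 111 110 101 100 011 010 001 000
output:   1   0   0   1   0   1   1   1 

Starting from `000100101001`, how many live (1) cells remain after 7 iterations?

7

iteration 1: 111111101111
iteration 2: 011111000110
iteration 3: 101110111001
iteration 4: 100100010111
iteration 5: 111111110010
iteration 6: 011111101111
iteration 7: 101111000110
count of 1: 7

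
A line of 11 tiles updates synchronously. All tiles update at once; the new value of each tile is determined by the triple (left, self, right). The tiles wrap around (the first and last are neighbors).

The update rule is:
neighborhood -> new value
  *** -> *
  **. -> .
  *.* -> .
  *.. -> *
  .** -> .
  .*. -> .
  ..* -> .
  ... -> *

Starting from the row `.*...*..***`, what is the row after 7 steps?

step 1: ..**..*..*.
step 2: *...*..*..*
step 3: .**..*..*..
step 4: ...*..*..**
step 5: **..*..*...
step 6: ..*..*..**.
step 7: *..*..*...*

*..*..*...*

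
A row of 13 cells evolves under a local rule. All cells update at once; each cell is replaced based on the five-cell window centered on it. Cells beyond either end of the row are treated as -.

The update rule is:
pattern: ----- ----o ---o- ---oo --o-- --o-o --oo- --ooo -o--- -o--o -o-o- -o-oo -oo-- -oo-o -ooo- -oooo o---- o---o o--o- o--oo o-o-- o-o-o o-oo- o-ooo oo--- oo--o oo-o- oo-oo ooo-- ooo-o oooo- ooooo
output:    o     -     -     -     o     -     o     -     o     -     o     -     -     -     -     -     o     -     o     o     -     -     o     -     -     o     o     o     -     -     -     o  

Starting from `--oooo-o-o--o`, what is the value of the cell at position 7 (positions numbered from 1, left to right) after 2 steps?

step 1: ------o-o--oo
step 2: oooo---o--oo-
position 7 holds -

-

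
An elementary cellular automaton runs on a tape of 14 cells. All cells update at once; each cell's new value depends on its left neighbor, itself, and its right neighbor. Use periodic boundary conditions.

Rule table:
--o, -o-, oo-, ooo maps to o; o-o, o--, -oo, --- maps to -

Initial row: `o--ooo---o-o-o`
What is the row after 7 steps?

o-o-oo-o-o-o--

o-o-oo--oo-o--
o-o--o-o-o-o-o
o-o-oo-o-o-o--
o-o--o-o-o-o-o  (repeats step 2; period 2)
step 7: o-o-oo-o-o-o--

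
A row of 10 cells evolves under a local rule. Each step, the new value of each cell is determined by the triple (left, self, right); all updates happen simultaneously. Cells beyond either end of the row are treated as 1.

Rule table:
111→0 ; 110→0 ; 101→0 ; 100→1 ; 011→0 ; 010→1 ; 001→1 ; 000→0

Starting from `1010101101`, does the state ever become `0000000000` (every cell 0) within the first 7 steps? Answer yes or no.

yes

0010100000
1110110001
0000001010
1000011010
0100100010
0111110110
0000000000
all cells are 0 at step 7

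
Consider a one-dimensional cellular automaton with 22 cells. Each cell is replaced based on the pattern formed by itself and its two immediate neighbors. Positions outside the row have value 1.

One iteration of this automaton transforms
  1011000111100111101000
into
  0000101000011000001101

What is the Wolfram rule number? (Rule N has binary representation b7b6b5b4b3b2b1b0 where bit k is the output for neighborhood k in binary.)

position 8: 111 → 0  (bit 7 = 0)
position 0: 110 → 0  (bit 6 = 0)
position 1: 101 → 0  (bit 5 = 0)
position 4: 100 → 1  (bit 4 = 1)
position 2: 011 → 0  (bit 3 = 0)
position 18: 010 → 1  (bit 2 = 1)
position 6: 001 → 1  (bit 1 = 1)
position 5: 000 → 0  (bit 0 = 0)
bits b7..b0 = 00010110 = 22

22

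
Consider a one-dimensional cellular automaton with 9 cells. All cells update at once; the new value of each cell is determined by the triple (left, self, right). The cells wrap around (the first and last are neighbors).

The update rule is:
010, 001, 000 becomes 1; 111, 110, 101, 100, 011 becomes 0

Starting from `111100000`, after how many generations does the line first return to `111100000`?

generation 1: 000001111
generation 2: 011110000
generation 3: 100000111
generation 4: 001111000
generation 5: 110000011
generation 6: 000111100
generation 7: 111000001
generation 8: 000011110
generation 9: 111100000

9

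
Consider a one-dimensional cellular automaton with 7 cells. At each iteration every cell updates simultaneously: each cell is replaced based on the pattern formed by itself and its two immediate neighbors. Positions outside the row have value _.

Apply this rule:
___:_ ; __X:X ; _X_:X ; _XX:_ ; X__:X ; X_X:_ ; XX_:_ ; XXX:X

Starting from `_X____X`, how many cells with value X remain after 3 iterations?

3

iteration 1: XXX__XX
iteration 2: _X_XX__
iteration 3: XX___X_
count of X: 3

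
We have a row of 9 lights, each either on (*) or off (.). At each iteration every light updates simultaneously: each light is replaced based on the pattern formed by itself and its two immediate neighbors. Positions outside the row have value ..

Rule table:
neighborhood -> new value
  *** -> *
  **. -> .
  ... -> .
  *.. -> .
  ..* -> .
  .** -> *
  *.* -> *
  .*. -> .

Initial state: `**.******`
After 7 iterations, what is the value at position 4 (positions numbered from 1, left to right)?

*.******.
.******..
.*****...
.****....
.***.....
.**......
.*.......
position 4 holds .

.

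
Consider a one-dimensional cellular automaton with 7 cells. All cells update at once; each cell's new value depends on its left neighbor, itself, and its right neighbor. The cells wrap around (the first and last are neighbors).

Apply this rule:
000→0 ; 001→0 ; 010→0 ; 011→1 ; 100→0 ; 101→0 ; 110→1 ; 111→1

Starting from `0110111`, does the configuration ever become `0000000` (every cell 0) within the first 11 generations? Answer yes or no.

no

generation 1: 0110111  (fixed point — unchanged through generation 11)
generation 11 is 0110111, still not uniform 0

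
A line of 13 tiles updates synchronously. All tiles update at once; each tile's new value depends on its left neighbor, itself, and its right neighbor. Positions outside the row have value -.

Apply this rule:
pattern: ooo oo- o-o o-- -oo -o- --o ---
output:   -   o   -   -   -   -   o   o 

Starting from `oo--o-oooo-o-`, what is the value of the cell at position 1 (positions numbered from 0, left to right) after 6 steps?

-o-o-----o---
o----oooo--oo
--ooo---o-o-o
oo--o-oo-----
-o-o---o-oooo
o----oo-----o
position 1 holds -

-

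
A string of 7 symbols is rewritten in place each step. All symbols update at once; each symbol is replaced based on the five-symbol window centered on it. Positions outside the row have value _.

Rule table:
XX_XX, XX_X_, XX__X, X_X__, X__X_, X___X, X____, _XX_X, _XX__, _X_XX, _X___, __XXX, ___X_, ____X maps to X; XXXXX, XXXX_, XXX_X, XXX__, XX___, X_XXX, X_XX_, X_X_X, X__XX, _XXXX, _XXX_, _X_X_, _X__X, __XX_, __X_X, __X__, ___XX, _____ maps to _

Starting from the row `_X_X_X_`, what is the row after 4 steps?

X____XX
_XXX__X
_X__XX_
X____X_

X____X_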